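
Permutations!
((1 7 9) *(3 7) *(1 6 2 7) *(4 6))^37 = (1 3)(2 9 6 7 4)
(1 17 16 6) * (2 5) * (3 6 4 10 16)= (1 17 3 6)(2 5)(4 10 16)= [0, 17, 5, 6, 10, 2, 1, 7, 8, 9, 16, 11, 12, 13, 14, 15, 4, 3]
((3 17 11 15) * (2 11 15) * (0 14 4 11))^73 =((0 14 4 11 2)(3 17 15))^73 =(0 11 14 2 4)(3 17 15)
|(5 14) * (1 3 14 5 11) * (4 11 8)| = |(1 3 14 8 4 11)| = 6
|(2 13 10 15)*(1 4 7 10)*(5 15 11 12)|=10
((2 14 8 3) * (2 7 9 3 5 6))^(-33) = (2 8 6 14 5)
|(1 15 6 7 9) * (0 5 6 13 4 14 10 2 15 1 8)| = 6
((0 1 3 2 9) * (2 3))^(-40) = (9)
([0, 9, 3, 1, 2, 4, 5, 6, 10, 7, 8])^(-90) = [0, 2, 5, 4, 6, 7, 9, 1, 8, 3, 10]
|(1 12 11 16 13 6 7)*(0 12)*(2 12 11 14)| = |(0 11 16 13 6 7 1)(2 12 14)| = 21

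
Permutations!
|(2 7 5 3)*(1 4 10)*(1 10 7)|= 6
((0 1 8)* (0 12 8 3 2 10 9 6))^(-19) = (0 3 10 6 1 2 9)(8 12)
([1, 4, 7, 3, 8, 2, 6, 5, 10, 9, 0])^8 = (0 8 1 10 4)(2 5 7)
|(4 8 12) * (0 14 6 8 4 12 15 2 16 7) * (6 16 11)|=|(0 14 16 7)(2 11 6 8 15)|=20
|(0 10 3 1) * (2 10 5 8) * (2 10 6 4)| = |(0 5 8 10 3 1)(2 6 4)| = 6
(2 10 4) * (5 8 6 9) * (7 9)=(2 10 4)(5 8 6 7 9)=[0, 1, 10, 3, 2, 8, 7, 9, 6, 5, 4]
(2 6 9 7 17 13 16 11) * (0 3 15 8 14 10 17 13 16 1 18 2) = (0 3 15 8 14 10 17 16 11)(1 18 2 6 9 7 13) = [3, 18, 6, 15, 4, 5, 9, 13, 14, 7, 17, 0, 12, 1, 10, 8, 11, 16, 2]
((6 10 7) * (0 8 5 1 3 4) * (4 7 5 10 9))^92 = ((0 8 10 5 1 3 7 6 9 4))^92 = (0 10 1 7 9)(3 6 4 8 5)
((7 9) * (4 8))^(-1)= (4 8)(7 9)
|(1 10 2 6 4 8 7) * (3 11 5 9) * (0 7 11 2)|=8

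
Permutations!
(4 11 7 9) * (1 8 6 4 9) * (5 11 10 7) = [0, 8, 2, 3, 10, 11, 4, 1, 6, 9, 7, 5] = (1 8 6 4 10 7)(5 11)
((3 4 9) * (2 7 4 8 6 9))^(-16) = (9)(2 4 7)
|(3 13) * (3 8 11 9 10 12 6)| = 8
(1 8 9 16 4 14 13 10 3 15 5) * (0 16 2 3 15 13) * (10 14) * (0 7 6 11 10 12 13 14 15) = [16, 8, 3, 14, 12, 1, 11, 6, 9, 2, 0, 10, 13, 15, 7, 5, 4] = (0 16 4 12 13 15 5 1 8 9 2 3 14 7 6 11 10)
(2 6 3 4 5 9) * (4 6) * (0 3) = (0 3 6)(2 4 5 9) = [3, 1, 4, 6, 5, 9, 0, 7, 8, 2]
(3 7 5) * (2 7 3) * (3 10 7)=(2 3 10 7 5)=[0, 1, 3, 10, 4, 2, 6, 5, 8, 9, 7]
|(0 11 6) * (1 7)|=|(0 11 6)(1 7)|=6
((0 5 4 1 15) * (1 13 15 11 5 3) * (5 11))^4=((0 3 1 5 4 13 15))^4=(0 4 3 13 1 15 5)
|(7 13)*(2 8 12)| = 6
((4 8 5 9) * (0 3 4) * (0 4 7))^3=((0 3 7)(4 8 5 9))^3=(4 9 5 8)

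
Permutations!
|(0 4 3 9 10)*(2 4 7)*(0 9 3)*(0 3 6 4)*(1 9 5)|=|(0 7 2)(1 9 10 5)(3 6 4)|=12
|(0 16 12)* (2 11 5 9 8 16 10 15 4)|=11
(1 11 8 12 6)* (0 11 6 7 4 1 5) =(0 11 8 12 7 4 1 6 5) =[11, 6, 2, 3, 1, 0, 5, 4, 12, 9, 10, 8, 7]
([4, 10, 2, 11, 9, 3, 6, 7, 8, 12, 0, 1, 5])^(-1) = (0 10 1 11 3 5 12 9 4)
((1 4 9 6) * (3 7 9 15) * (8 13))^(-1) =((1 4 15 3 7 9 6)(8 13))^(-1) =(1 6 9 7 3 15 4)(8 13)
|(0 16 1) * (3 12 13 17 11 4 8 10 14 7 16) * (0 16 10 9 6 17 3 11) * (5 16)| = |(0 11 4 8 9 6 17)(1 5 16)(3 12 13)(7 10 14)| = 21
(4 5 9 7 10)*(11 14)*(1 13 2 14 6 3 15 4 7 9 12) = (1 13 2 14 11 6 3 15 4 5 12)(7 10) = [0, 13, 14, 15, 5, 12, 3, 10, 8, 9, 7, 6, 1, 2, 11, 4]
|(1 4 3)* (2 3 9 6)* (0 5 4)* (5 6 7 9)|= 10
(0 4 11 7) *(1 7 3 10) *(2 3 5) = [4, 7, 3, 10, 11, 2, 6, 0, 8, 9, 1, 5] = (0 4 11 5 2 3 10 1 7)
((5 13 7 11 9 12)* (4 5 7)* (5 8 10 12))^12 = (4 12 9)(5 8 7)(10 11 13)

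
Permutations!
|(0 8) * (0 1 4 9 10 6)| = |(0 8 1 4 9 10 6)| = 7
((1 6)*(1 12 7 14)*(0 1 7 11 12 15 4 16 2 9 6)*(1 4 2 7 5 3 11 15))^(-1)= ((0 4 16 7 14 5 3 11 12 15 2 9 6 1))^(-1)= (0 1 6 9 2 15 12 11 3 5 14 7 16 4)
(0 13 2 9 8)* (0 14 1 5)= (0 13 2 9 8 14 1 5)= [13, 5, 9, 3, 4, 0, 6, 7, 14, 8, 10, 11, 12, 2, 1]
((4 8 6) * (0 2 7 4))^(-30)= (8)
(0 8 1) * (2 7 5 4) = (0 8 1)(2 7 5 4) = [8, 0, 7, 3, 2, 4, 6, 5, 1]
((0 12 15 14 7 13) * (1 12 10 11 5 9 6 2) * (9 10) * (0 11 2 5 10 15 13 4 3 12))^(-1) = (0 1 2 10 11 13 12 3 4 7 14 15 5 6 9) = ((0 9 6 5 15 14 7 4 3 12 13 11 10 2 1))^(-1)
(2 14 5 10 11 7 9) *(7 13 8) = (2 14 5 10 11 13 8 7 9) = [0, 1, 14, 3, 4, 10, 6, 9, 7, 2, 11, 13, 12, 8, 5]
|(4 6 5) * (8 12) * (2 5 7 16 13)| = 14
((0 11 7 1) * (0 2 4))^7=((0 11 7 1 2 4))^7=(0 11 7 1 2 4)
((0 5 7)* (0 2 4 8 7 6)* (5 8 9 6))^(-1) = (0 6 9 4 2 7 8)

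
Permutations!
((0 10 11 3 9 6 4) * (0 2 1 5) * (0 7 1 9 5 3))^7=(0 10 11)(1 7 5 3)(2 4 6 9)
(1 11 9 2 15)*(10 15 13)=(1 11 9 2 13 10 15)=[0, 11, 13, 3, 4, 5, 6, 7, 8, 2, 15, 9, 12, 10, 14, 1]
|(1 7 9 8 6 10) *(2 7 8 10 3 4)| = 9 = |(1 8 6 3 4 2 7 9 10)|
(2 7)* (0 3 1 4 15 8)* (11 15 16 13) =[3, 4, 7, 1, 16, 5, 6, 2, 0, 9, 10, 15, 12, 11, 14, 8, 13] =(0 3 1 4 16 13 11 15 8)(2 7)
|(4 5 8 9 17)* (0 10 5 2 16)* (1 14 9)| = 11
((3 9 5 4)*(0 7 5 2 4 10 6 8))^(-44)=((0 7 5 10 6 8)(2 4 3 9))^(-44)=(0 6 5)(7 8 10)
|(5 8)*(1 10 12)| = 6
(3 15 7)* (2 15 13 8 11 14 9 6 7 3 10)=(2 15 3 13 8 11 14 9 6 7 10)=[0, 1, 15, 13, 4, 5, 7, 10, 11, 6, 2, 14, 12, 8, 9, 3]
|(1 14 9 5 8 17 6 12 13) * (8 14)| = |(1 8 17 6 12 13)(5 14 9)| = 6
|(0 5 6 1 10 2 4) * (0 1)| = 12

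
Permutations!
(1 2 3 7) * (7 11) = [0, 2, 3, 11, 4, 5, 6, 1, 8, 9, 10, 7] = (1 2 3 11 7)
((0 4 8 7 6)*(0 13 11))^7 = (13)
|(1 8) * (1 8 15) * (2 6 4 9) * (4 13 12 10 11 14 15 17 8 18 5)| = |(1 17 8 18 5 4 9 2 6 13 12 10 11 14 15)| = 15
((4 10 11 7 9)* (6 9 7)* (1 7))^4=((1 7)(4 10 11 6 9))^4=(4 9 6 11 10)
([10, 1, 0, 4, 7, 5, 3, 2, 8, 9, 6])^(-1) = [2, 1, 7, 6, 3, 5, 10, 4, 8, 9, 0]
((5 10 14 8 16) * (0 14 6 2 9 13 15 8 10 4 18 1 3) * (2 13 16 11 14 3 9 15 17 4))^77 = (0 3)(1 16 2 8 14 6 17 18 9 5 15 11 10 13 4)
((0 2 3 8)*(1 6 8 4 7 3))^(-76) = (0 8 6 1 2)(3 7 4)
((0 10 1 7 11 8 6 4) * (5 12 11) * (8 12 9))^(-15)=(0 7 8)(1 9 4)(5 6 10)(11 12)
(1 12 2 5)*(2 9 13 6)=[0, 12, 5, 3, 4, 1, 2, 7, 8, 13, 10, 11, 9, 6]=(1 12 9 13 6 2 5)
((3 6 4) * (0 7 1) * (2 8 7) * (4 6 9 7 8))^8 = (0 2 4 3 9 7 1)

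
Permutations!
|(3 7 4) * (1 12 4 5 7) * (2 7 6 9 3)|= |(1 12 4 2 7 5 6 9 3)|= 9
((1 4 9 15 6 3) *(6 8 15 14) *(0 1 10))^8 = ((0 1 4 9 14 6 3 10)(8 15))^8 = (15)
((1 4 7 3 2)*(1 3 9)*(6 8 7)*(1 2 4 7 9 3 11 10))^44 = (1 6 11 3 9)(2 7 8 10 4)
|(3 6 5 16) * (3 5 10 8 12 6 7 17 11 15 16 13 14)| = 36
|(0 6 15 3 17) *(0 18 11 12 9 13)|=|(0 6 15 3 17 18 11 12 9 13)|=10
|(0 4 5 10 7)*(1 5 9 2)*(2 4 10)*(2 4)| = |(0 10 7)(1 5 4 9 2)| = 15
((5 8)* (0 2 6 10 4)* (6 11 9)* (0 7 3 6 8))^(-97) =(0 5 8 9 11 2)(3 4 6 7 10)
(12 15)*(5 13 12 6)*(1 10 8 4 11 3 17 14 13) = (1 10 8 4 11 3 17 14 13 12 15 6 5) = [0, 10, 2, 17, 11, 1, 5, 7, 4, 9, 8, 3, 15, 12, 13, 6, 16, 14]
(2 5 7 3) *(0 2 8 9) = [2, 1, 5, 8, 4, 7, 6, 3, 9, 0] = (0 2 5 7 3 8 9)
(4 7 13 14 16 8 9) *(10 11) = (4 7 13 14 16 8 9)(10 11) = [0, 1, 2, 3, 7, 5, 6, 13, 9, 4, 11, 10, 12, 14, 16, 15, 8]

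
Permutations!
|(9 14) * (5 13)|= 2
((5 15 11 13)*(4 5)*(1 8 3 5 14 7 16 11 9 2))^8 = ((1 8 3 5 15 9 2)(4 14 7 16 11 13))^8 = (1 8 3 5 15 9 2)(4 7 11)(13 14 16)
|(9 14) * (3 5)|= |(3 5)(9 14)|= 2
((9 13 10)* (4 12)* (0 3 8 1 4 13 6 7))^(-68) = ((0 3 8 1 4 12 13 10 9 6 7))^(-68) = (0 6 10 12 1 3 7 9 13 4 8)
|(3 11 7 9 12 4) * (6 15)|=|(3 11 7 9 12 4)(6 15)|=6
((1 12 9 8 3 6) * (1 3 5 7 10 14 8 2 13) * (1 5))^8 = ((1 12 9 2 13 5 7 10 14 8)(3 6))^8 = (1 14 7 13 9)(2 12 8 10 5)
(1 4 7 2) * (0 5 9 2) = [5, 4, 1, 3, 7, 9, 6, 0, 8, 2] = (0 5 9 2 1 4 7)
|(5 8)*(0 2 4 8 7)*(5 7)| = 5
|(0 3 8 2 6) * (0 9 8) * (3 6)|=6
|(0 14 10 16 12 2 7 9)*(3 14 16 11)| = 12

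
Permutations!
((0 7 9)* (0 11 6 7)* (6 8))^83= (6 11 7 8 9)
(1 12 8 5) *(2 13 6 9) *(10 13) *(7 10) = (1 12 8 5)(2 7 10 13 6 9) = [0, 12, 7, 3, 4, 1, 9, 10, 5, 2, 13, 11, 8, 6]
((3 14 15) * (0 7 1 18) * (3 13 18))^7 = (0 18 13 15 14 3 1 7)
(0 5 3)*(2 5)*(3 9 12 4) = (0 2 5 9 12 4 3) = [2, 1, 5, 0, 3, 9, 6, 7, 8, 12, 10, 11, 4]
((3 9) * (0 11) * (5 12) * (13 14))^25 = ((0 11)(3 9)(5 12)(13 14))^25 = (0 11)(3 9)(5 12)(13 14)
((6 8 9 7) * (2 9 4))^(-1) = (2 4 8 6 7 9)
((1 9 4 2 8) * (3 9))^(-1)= ((1 3 9 4 2 8))^(-1)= (1 8 2 4 9 3)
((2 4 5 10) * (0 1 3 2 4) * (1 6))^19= ((0 6 1 3 2)(4 5 10))^19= (0 2 3 1 6)(4 5 10)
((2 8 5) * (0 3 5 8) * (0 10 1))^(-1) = ((0 3 5 2 10 1))^(-1) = (0 1 10 2 5 3)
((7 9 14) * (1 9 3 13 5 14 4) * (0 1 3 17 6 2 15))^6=((0 1 9 4 3 13 5 14 7 17 6 2 15))^6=(0 5 15 13 2 3 6 4 17 9 7 1 14)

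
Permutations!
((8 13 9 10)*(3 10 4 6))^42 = (13)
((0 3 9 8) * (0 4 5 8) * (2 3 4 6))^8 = (9)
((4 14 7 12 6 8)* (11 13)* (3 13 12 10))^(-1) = (3 10 7 14 4 8 6 12 11 13)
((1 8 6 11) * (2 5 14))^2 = ((1 8 6 11)(2 5 14))^2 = (1 6)(2 14 5)(8 11)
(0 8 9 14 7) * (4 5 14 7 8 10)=(0 10 4 5 14 8 9 7)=[10, 1, 2, 3, 5, 14, 6, 0, 9, 7, 4, 11, 12, 13, 8]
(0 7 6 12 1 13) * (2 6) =(0 7 2 6 12 1 13) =[7, 13, 6, 3, 4, 5, 12, 2, 8, 9, 10, 11, 1, 0]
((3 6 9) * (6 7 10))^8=(3 6 7 9 10)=((3 7 10 6 9))^8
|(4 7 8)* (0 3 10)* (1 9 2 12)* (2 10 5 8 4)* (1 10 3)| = 18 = |(0 1 9 3 5 8 2 12 10)(4 7)|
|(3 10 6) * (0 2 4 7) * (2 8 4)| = 12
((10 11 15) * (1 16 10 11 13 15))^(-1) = ((1 16 10 13 15 11))^(-1) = (1 11 15 13 10 16)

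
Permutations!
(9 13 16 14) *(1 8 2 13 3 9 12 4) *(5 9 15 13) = [0, 8, 5, 15, 1, 9, 6, 7, 2, 3, 10, 11, 4, 16, 12, 13, 14] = (1 8 2 5 9 3 15 13 16 14 12 4)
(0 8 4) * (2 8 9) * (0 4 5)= [9, 1, 8, 3, 4, 0, 6, 7, 5, 2]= (0 9 2 8 5)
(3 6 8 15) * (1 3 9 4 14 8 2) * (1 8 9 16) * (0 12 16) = (0 12 16 1 3 6 2 8 15)(4 14 9) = [12, 3, 8, 6, 14, 5, 2, 7, 15, 4, 10, 11, 16, 13, 9, 0, 1]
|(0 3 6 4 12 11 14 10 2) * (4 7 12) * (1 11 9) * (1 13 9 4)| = 22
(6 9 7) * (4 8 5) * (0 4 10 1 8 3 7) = [4, 8, 2, 7, 3, 10, 9, 6, 5, 0, 1] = (0 4 3 7 6 9)(1 8 5 10)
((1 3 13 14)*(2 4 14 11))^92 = (1 3 13 11 2 4 14)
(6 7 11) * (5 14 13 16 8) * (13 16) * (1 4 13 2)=[0, 4, 1, 3, 13, 14, 7, 11, 5, 9, 10, 6, 12, 2, 16, 15, 8]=(1 4 13 2)(5 14 16 8)(6 7 11)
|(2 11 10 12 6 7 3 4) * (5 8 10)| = |(2 11 5 8 10 12 6 7 3 4)| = 10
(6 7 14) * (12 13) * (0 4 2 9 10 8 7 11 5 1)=(0 4 2 9 10 8 7 14 6 11 5 1)(12 13)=[4, 0, 9, 3, 2, 1, 11, 14, 7, 10, 8, 5, 13, 12, 6]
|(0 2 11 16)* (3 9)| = 4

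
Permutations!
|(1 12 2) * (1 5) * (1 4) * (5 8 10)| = |(1 12 2 8 10 5 4)| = 7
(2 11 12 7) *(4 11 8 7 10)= (2 8 7)(4 11 12 10)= [0, 1, 8, 3, 11, 5, 6, 2, 7, 9, 4, 12, 10]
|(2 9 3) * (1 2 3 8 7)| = 5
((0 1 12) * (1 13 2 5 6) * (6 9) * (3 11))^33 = (0 13 2 5 9 6 1 12)(3 11)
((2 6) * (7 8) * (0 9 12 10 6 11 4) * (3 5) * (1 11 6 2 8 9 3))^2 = (0 5 11)(1 4 3)(2 8 9 10 6 7 12)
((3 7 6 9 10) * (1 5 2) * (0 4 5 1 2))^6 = (3 7 6 9 10)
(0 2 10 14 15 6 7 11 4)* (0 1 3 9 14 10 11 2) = (1 3 9 14 15 6 7 2 11 4) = [0, 3, 11, 9, 1, 5, 7, 2, 8, 14, 10, 4, 12, 13, 15, 6]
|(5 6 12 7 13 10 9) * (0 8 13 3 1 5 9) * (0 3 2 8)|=10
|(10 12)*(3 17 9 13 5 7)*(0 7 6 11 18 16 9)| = 28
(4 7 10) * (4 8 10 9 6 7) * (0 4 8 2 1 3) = [4, 3, 1, 0, 8, 5, 7, 9, 10, 6, 2] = (0 4 8 10 2 1 3)(6 7 9)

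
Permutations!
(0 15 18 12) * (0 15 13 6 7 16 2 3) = (0 13 6 7 16 2 3)(12 15 18) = [13, 1, 3, 0, 4, 5, 7, 16, 8, 9, 10, 11, 15, 6, 14, 18, 2, 17, 12]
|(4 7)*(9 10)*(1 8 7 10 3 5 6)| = |(1 8 7 4 10 9 3 5 6)| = 9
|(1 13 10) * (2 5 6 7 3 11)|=|(1 13 10)(2 5 6 7 3 11)|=6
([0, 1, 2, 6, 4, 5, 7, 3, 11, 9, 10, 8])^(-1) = (3 7 6)(8 11)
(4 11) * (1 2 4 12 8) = (1 2 4 11 12 8) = [0, 2, 4, 3, 11, 5, 6, 7, 1, 9, 10, 12, 8]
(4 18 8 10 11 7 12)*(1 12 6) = (1 12 4 18 8 10 11 7 6) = [0, 12, 2, 3, 18, 5, 1, 6, 10, 9, 11, 7, 4, 13, 14, 15, 16, 17, 8]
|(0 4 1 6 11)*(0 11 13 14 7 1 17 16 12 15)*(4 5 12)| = |(0 5 12 15)(1 6 13 14 7)(4 17 16)| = 60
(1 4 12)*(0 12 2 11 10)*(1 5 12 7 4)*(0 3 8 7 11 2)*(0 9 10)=[11, 1, 2, 8, 9, 12, 6, 4, 7, 10, 3, 0, 5]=(0 11)(3 8 7 4 9 10)(5 12)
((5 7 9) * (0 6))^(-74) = ((0 6)(5 7 9))^(-74) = (5 7 9)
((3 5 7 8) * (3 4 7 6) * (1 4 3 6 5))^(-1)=((1 4 7 8 3))^(-1)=(1 3 8 7 4)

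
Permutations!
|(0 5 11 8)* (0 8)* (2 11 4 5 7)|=4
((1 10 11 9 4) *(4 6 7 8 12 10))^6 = ((1 4)(6 7 8 12 10 11 9))^6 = (6 9 11 10 12 8 7)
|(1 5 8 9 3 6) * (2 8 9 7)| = 15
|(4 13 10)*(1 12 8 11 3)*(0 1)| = 6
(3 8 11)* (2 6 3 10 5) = (2 6 3 8 11 10 5) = [0, 1, 6, 8, 4, 2, 3, 7, 11, 9, 5, 10]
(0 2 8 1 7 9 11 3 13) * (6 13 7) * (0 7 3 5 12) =(0 2 8 1 6 13 7 9 11 5 12) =[2, 6, 8, 3, 4, 12, 13, 9, 1, 11, 10, 5, 0, 7]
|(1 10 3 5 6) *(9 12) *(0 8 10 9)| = 9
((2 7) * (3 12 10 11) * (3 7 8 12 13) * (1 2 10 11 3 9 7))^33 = (1 12 2 11 8)(3 7 13 10 9)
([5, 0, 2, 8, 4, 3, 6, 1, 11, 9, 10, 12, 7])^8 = (12)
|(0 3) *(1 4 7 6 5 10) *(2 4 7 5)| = 14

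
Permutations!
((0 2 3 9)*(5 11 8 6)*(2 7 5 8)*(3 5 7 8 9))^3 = (11)(0 9 6 8)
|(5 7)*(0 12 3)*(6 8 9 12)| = 6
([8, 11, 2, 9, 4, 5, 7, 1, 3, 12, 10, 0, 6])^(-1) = [11, 7, 2, 8, 4, 5, 12, 6, 0, 3, 10, 1, 9]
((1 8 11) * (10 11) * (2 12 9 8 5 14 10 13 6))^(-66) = (1 11 10 14 5)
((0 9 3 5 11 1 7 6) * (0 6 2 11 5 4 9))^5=((1 7 2 11)(3 4 9))^5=(1 7 2 11)(3 9 4)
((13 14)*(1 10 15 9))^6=((1 10 15 9)(13 14))^6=(1 15)(9 10)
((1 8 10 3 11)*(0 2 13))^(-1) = (0 13 2)(1 11 3 10 8)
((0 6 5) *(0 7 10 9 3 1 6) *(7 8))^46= ((1 6 5 8 7 10 9 3))^46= (1 9 7 5)(3 10 8 6)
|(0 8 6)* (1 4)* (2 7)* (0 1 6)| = 6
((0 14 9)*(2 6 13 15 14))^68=(0 14 13 2 9 15 6)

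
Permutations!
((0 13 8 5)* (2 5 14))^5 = ((0 13 8 14 2 5))^5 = (0 5 2 14 8 13)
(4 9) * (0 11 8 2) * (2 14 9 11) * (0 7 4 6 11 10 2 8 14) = (0 8)(2 7 4 10)(6 11 14 9) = [8, 1, 7, 3, 10, 5, 11, 4, 0, 6, 2, 14, 12, 13, 9]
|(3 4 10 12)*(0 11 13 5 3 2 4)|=|(0 11 13 5 3)(2 4 10 12)|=20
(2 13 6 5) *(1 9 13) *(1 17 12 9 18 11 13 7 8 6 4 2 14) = (1 18 11 13 4 2 17 12 9 7 8 6 5 14) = [0, 18, 17, 3, 2, 14, 5, 8, 6, 7, 10, 13, 9, 4, 1, 15, 16, 12, 11]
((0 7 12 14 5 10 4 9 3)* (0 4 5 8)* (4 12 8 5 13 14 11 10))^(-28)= (0 8 7)(3 9 4 5 14 13 10 11 12)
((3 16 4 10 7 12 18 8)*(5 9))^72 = (18)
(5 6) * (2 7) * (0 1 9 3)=(0 1 9 3)(2 7)(5 6)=[1, 9, 7, 0, 4, 6, 5, 2, 8, 3]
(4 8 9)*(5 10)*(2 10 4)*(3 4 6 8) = (2 10 5 6 8 9)(3 4) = [0, 1, 10, 4, 3, 6, 8, 7, 9, 2, 5]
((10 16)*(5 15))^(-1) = (5 15)(10 16)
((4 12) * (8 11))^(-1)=((4 12)(8 11))^(-1)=(4 12)(8 11)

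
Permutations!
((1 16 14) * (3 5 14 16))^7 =((16)(1 3 5 14))^7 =(16)(1 14 5 3)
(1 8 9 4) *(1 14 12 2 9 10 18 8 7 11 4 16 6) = (1 7 11 4 14 12 2 9 16 6)(8 10 18) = [0, 7, 9, 3, 14, 5, 1, 11, 10, 16, 18, 4, 2, 13, 12, 15, 6, 17, 8]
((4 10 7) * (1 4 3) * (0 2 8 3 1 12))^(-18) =((0 2 8 3 12)(1 4 10 7))^(-18) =(0 8 12 2 3)(1 10)(4 7)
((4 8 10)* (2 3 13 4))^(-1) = (2 10 8 4 13 3)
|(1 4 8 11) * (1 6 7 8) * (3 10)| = 4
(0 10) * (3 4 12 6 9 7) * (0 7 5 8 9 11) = [10, 1, 2, 4, 12, 8, 11, 3, 9, 5, 7, 0, 6] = (0 10 7 3 4 12 6 11)(5 8 9)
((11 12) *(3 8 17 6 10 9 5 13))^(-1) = ((3 8 17 6 10 9 5 13)(11 12))^(-1) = (3 13 5 9 10 6 17 8)(11 12)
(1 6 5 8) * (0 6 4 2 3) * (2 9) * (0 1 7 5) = (0 6)(1 4 9 2 3)(5 8 7) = [6, 4, 3, 1, 9, 8, 0, 5, 7, 2]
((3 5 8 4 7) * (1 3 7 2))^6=((1 3 5 8 4 2))^6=(8)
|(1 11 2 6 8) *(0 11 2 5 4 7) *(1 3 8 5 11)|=14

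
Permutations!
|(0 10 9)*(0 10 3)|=2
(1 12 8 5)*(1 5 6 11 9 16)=(1 12 8 6 11 9 16)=[0, 12, 2, 3, 4, 5, 11, 7, 6, 16, 10, 9, 8, 13, 14, 15, 1]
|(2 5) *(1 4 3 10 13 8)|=|(1 4 3 10 13 8)(2 5)|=6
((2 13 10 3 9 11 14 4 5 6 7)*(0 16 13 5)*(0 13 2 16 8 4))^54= ((0 8 4 13 10 3 9 11 14)(2 5 6 7 16))^54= (2 16 7 6 5)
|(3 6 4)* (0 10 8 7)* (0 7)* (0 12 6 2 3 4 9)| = 6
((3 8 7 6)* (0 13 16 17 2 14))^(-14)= (0 2 16)(3 7)(6 8)(13 14 17)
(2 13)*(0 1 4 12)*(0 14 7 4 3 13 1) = (1 3 13 2)(4 12 14 7) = [0, 3, 1, 13, 12, 5, 6, 4, 8, 9, 10, 11, 14, 2, 7]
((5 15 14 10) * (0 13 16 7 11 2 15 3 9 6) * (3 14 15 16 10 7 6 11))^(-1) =((0 13 10 5 14 7 3 9 11 2 16 6))^(-1) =(0 6 16 2 11 9 3 7 14 5 10 13)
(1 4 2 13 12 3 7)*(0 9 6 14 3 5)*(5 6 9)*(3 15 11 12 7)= (0 5)(1 4 2 13 7)(6 14 15 11 12)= [5, 4, 13, 3, 2, 0, 14, 1, 8, 9, 10, 12, 6, 7, 15, 11]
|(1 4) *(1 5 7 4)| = |(4 5 7)| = 3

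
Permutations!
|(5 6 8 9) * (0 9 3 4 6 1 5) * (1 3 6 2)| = |(0 9)(1 5 3 4 2)(6 8)| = 10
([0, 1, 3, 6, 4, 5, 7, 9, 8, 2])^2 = [0, 1, 6, 7, 4, 5, 9, 2, 8, 3]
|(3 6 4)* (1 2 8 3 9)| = 7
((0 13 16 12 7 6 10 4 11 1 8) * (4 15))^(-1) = (0 8 1 11 4 15 10 6 7 12 16 13)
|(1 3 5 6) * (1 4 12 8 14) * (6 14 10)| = 20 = |(1 3 5 14)(4 12 8 10 6)|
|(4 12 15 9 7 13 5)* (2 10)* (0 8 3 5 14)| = 22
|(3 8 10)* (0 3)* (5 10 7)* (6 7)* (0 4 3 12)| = |(0 12)(3 8 6 7 5 10 4)| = 14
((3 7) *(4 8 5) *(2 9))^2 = (9)(4 5 8)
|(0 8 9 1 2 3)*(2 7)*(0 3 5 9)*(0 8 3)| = 10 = |(0 3)(1 7 2 5 9)|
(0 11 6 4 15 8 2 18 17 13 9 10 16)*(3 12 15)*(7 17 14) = (0 11 6 4 3 12 15 8 2 18 14 7 17 13 9 10 16) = [11, 1, 18, 12, 3, 5, 4, 17, 2, 10, 16, 6, 15, 9, 7, 8, 0, 13, 14]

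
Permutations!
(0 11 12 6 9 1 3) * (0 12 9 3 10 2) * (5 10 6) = (0 11 9 1 6 3 12 5 10 2) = [11, 6, 0, 12, 4, 10, 3, 7, 8, 1, 2, 9, 5]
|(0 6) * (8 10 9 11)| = |(0 6)(8 10 9 11)| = 4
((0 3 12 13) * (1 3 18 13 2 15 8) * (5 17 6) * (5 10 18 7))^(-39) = (0 7 5 17 6 10 18 13)(1 2)(3 15)(8 12)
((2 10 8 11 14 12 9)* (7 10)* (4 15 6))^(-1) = (2 9 12 14 11 8 10 7)(4 6 15) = ((2 7 10 8 11 14 12 9)(4 15 6))^(-1)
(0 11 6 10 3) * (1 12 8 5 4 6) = (0 11 1 12 8 5 4 6 10 3) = [11, 12, 2, 0, 6, 4, 10, 7, 5, 9, 3, 1, 8]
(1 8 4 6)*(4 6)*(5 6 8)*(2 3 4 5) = [0, 2, 3, 4, 5, 6, 1, 7, 8] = (8)(1 2 3 4 5 6)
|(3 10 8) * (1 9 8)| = |(1 9 8 3 10)| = 5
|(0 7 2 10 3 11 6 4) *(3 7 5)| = 6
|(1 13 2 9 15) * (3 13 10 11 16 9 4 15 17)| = 11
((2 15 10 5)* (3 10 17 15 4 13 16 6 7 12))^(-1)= (2 5 10 3 12 7 6 16 13 4)(15 17)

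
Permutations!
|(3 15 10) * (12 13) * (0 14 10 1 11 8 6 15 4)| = 10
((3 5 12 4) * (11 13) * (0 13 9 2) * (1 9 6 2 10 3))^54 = (0 2 6 11 13)(1 12 3 9 4 5 10)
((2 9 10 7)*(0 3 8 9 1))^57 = (0 3 8 9 10 7 2 1)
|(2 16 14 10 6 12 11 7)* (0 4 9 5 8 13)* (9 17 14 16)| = |(0 4 17 14 10 6 12 11 7 2 9 5 8 13)| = 14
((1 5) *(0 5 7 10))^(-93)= ((0 5 1 7 10))^(-93)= (0 1 10 5 7)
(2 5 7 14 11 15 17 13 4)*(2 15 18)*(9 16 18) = (2 5 7 14 11 9 16 18)(4 15 17 13) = [0, 1, 5, 3, 15, 7, 6, 14, 8, 16, 10, 9, 12, 4, 11, 17, 18, 13, 2]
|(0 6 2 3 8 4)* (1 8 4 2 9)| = 8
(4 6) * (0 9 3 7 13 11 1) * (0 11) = [9, 11, 2, 7, 6, 5, 4, 13, 8, 3, 10, 1, 12, 0] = (0 9 3 7 13)(1 11)(4 6)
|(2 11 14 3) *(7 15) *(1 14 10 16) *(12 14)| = 8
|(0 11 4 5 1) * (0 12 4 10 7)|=4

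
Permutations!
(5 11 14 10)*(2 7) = (2 7)(5 11 14 10) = [0, 1, 7, 3, 4, 11, 6, 2, 8, 9, 5, 14, 12, 13, 10]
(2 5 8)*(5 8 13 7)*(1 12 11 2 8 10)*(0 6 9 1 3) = [6, 12, 10, 0, 4, 13, 9, 5, 8, 1, 3, 2, 11, 7] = (0 6 9 1 12 11 2 10 3)(5 13 7)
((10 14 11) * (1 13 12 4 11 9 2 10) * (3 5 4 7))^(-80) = (14)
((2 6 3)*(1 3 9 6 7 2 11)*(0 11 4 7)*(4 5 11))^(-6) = ((0 4 7 2)(1 3 5 11)(6 9))^(-6) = (0 7)(1 5)(2 4)(3 11)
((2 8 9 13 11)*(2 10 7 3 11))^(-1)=(2 13 9 8)(3 7 10 11)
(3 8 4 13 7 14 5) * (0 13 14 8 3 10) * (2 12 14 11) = [13, 1, 12, 3, 11, 10, 6, 8, 4, 9, 0, 2, 14, 7, 5] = (0 13 7 8 4 11 2 12 14 5 10)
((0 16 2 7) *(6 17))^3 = (0 7 2 16)(6 17)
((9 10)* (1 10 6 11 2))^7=(1 10 9 6 11 2)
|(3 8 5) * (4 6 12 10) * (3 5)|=|(3 8)(4 6 12 10)|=4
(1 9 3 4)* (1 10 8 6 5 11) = [0, 9, 2, 4, 10, 11, 5, 7, 6, 3, 8, 1] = (1 9 3 4 10 8 6 5 11)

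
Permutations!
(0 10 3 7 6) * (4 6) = [10, 1, 2, 7, 6, 5, 0, 4, 8, 9, 3] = (0 10 3 7 4 6)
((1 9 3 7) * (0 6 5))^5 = (0 5 6)(1 9 3 7)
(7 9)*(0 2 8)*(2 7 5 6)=(0 7 9 5 6 2 8)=[7, 1, 8, 3, 4, 6, 2, 9, 0, 5]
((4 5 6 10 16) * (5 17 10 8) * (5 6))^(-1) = (4 16 10 17)(6 8)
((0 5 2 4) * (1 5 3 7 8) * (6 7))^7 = (0 2 1 7 3 4 5 8 6)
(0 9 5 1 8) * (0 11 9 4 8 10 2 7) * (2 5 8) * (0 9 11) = (11)(0 4 2 7 9 8)(1 10 5) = [4, 10, 7, 3, 2, 1, 6, 9, 0, 8, 5, 11]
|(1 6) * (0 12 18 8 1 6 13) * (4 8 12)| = |(0 4 8 1 13)(12 18)| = 10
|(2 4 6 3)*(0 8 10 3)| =|(0 8 10 3 2 4 6)| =7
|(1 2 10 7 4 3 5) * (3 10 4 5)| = 6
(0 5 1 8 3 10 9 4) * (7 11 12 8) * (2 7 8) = (0 5 1 8 3 10 9 4)(2 7 11 12) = [5, 8, 7, 10, 0, 1, 6, 11, 3, 4, 9, 12, 2]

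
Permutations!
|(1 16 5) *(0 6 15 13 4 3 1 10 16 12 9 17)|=30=|(0 6 15 13 4 3 1 12 9 17)(5 10 16)|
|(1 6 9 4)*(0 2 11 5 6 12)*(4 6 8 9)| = 10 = |(0 2 11 5 8 9 6 4 1 12)|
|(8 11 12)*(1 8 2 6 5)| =7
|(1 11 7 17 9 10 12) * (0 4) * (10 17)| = |(0 4)(1 11 7 10 12)(9 17)| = 10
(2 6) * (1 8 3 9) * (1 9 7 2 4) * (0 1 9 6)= [1, 8, 0, 7, 9, 5, 4, 2, 3, 6]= (0 1 8 3 7 2)(4 9 6)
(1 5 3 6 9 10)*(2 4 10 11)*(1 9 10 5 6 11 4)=(1 6 10 9 4 5 3 11 2)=[0, 6, 1, 11, 5, 3, 10, 7, 8, 4, 9, 2]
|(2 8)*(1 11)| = |(1 11)(2 8)| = 2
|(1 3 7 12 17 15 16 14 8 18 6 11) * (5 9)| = 12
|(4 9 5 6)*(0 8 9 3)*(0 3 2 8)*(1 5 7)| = |(1 5 6 4 2 8 9 7)| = 8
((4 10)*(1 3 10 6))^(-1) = ((1 3 10 4 6))^(-1) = (1 6 4 10 3)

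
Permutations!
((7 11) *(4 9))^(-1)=(4 9)(7 11)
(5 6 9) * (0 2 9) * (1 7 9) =(0 2 1 7 9 5 6) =[2, 7, 1, 3, 4, 6, 0, 9, 8, 5]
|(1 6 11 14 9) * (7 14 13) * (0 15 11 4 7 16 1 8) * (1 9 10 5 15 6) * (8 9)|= 12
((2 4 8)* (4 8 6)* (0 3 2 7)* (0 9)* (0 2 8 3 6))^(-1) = (0 4 6)(2 9 7 8 3)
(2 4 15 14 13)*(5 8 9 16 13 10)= [0, 1, 4, 3, 15, 8, 6, 7, 9, 16, 5, 11, 12, 2, 10, 14, 13]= (2 4 15 14 10 5 8 9 16 13)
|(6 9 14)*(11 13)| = |(6 9 14)(11 13)| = 6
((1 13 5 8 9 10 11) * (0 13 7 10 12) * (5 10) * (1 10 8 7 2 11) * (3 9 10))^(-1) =((0 13 8 10 1 2 11 3 9 12)(5 7))^(-1) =(0 12 9 3 11 2 1 10 8 13)(5 7)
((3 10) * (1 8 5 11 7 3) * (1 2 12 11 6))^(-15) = ((1 8 5 6)(2 12 11 7 3 10))^(-15) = (1 8 5 6)(2 7)(3 12)(10 11)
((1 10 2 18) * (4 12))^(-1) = ((1 10 2 18)(4 12))^(-1) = (1 18 2 10)(4 12)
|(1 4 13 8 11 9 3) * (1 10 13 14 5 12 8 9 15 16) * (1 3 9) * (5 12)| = 11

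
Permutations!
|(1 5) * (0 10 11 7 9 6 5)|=|(0 10 11 7 9 6 5 1)|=8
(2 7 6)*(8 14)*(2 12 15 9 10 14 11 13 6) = [0, 1, 7, 3, 4, 5, 12, 2, 11, 10, 14, 13, 15, 6, 8, 9] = (2 7)(6 12 15 9 10 14 8 11 13)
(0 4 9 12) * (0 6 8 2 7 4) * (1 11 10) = (1 11 10)(2 7 4 9 12 6 8) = [0, 11, 7, 3, 9, 5, 8, 4, 2, 12, 1, 10, 6]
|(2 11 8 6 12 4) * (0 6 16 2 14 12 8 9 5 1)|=|(0 6 8 16 2 11 9 5 1)(4 14 12)|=9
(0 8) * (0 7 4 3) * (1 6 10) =(0 8 7 4 3)(1 6 10) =[8, 6, 2, 0, 3, 5, 10, 4, 7, 9, 1]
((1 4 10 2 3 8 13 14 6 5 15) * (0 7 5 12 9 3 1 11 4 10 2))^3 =((0 7 5 15 11 4 2 1 10)(3 8 13 14 6 12 9))^3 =(0 15 2)(1 7 11)(3 14 9 13 12 8 6)(4 10 5)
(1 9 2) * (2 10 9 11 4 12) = (1 11 4 12 2)(9 10) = [0, 11, 1, 3, 12, 5, 6, 7, 8, 10, 9, 4, 2]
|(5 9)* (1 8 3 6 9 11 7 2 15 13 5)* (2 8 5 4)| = 8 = |(1 5 11 7 8 3 6 9)(2 15 13 4)|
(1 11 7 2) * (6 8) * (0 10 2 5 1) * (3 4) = (0 10 2)(1 11 7 5)(3 4)(6 8) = [10, 11, 0, 4, 3, 1, 8, 5, 6, 9, 2, 7]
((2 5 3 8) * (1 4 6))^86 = (1 6 4)(2 3)(5 8)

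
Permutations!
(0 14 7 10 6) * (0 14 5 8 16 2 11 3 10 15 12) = (0 5 8 16 2 11 3 10 6 14 7 15 12) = [5, 1, 11, 10, 4, 8, 14, 15, 16, 9, 6, 3, 0, 13, 7, 12, 2]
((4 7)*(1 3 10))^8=(1 10 3)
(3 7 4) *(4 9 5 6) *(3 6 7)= [0, 1, 2, 3, 6, 7, 4, 9, 8, 5]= (4 6)(5 7 9)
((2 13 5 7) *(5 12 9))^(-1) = ((2 13 12 9 5 7))^(-1) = (2 7 5 9 12 13)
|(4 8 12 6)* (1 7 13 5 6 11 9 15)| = 11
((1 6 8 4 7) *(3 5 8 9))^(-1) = (1 7 4 8 5 3 9 6)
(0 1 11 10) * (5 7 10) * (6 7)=(0 1 11 5 6 7 10)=[1, 11, 2, 3, 4, 6, 7, 10, 8, 9, 0, 5]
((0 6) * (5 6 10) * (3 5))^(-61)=((0 10 3 5 6))^(-61)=(0 6 5 3 10)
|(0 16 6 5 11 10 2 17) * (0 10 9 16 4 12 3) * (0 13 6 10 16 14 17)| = |(0 4 12 3 13 6 5 11 9 14 17 16 10 2)| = 14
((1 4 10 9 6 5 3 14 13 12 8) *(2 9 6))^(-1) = (1 8 12 13 14 3 5 6 10 4)(2 9)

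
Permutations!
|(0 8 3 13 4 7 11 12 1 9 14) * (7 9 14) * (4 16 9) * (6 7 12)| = |(0 8 3 13 16 9 12 1 14)(6 7 11)| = 9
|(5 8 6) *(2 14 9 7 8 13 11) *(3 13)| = |(2 14 9 7 8 6 5 3 13 11)| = 10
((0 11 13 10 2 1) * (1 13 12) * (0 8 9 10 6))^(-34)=((0 11 12 1 8 9 10 2 13 6))^(-34)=(0 10 12 13 8)(1 6 9 11 2)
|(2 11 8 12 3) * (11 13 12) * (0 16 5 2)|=14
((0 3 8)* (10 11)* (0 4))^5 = (0 3 8 4)(10 11)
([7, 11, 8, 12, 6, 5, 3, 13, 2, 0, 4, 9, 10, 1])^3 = (0 1)(2 8)(3 4 12 6 10)(7 11)(9 13)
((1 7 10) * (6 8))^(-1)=((1 7 10)(6 8))^(-1)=(1 10 7)(6 8)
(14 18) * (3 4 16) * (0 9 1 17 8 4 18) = (0 9 1 17 8 4 16 3 18 14) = [9, 17, 2, 18, 16, 5, 6, 7, 4, 1, 10, 11, 12, 13, 0, 15, 3, 8, 14]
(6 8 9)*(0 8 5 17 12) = [8, 1, 2, 3, 4, 17, 5, 7, 9, 6, 10, 11, 0, 13, 14, 15, 16, 12] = (0 8 9 6 5 17 12)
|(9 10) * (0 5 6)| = |(0 5 6)(9 10)| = 6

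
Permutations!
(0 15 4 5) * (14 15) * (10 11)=(0 14 15 4 5)(10 11)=[14, 1, 2, 3, 5, 0, 6, 7, 8, 9, 11, 10, 12, 13, 15, 4]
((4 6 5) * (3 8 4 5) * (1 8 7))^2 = ((1 8 4 6 3 7))^2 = (1 4 3)(6 7 8)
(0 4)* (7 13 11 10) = (0 4)(7 13 11 10) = [4, 1, 2, 3, 0, 5, 6, 13, 8, 9, 7, 10, 12, 11]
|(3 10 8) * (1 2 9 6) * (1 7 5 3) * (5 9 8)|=|(1 2 8)(3 10 5)(6 7 9)|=3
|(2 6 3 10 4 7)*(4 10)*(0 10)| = |(0 10)(2 6 3 4 7)| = 10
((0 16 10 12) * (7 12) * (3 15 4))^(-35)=((0 16 10 7 12)(3 15 4))^(-35)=(16)(3 15 4)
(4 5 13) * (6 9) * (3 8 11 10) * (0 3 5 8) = (0 3)(4 8 11 10 5 13)(6 9) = [3, 1, 2, 0, 8, 13, 9, 7, 11, 6, 5, 10, 12, 4]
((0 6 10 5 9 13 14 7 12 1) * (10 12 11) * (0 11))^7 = ((0 6 12 1 11 10 5 9 13 14 7))^7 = (0 9 1 7 5 12 14 10 6 13 11)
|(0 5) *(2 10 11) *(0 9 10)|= 6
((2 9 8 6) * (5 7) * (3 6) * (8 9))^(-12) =((9)(2 8 3 6)(5 7))^(-12) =(9)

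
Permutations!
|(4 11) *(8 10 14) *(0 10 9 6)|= 6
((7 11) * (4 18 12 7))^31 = (4 18 12 7 11)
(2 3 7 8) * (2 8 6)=[0, 1, 3, 7, 4, 5, 2, 6, 8]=(8)(2 3 7 6)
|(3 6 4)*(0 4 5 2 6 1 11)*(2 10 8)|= 5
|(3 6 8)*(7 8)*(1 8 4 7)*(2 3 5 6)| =4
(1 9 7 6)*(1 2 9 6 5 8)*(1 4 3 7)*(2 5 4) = [0, 6, 9, 7, 3, 8, 5, 4, 2, 1] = (1 6 5 8 2 9)(3 7 4)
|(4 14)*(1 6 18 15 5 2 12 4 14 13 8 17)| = |(1 6 18 15 5 2 12 4 13 8 17)| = 11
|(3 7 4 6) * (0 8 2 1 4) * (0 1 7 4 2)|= 6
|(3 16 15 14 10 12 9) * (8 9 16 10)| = |(3 10 12 16 15 14 8 9)| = 8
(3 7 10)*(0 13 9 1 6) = (0 13 9 1 6)(3 7 10) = [13, 6, 2, 7, 4, 5, 0, 10, 8, 1, 3, 11, 12, 9]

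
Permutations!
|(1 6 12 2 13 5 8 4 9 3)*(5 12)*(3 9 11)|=|(1 6 5 8 4 11 3)(2 13 12)|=21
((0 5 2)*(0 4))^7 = (0 4 2 5)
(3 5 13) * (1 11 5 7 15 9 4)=[0, 11, 2, 7, 1, 13, 6, 15, 8, 4, 10, 5, 12, 3, 14, 9]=(1 11 5 13 3 7 15 9 4)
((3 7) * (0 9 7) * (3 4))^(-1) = ((0 9 7 4 3))^(-1) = (0 3 4 7 9)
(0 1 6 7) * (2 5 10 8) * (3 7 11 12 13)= (0 1 6 11 12 13 3 7)(2 5 10 8)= [1, 6, 5, 7, 4, 10, 11, 0, 2, 9, 8, 12, 13, 3]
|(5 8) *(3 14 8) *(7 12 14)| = |(3 7 12 14 8 5)| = 6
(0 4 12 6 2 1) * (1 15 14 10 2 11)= [4, 0, 15, 3, 12, 5, 11, 7, 8, 9, 2, 1, 6, 13, 10, 14]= (0 4 12 6 11 1)(2 15 14 10)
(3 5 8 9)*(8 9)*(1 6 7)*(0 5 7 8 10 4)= (0 5 9 3 7 1 6 8 10 4)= [5, 6, 2, 7, 0, 9, 8, 1, 10, 3, 4]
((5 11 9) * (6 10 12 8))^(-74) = (5 11 9)(6 12)(8 10)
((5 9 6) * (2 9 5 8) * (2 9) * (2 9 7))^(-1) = ((2 9 6 8 7))^(-1) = (2 7 8 6 9)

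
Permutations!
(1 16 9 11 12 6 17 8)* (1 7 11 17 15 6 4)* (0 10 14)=(0 10 14)(1 16 9 17 8 7 11 12 4)(6 15)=[10, 16, 2, 3, 1, 5, 15, 11, 7, 17, 14, 12, 4, 13, 0, 6, 9, 8]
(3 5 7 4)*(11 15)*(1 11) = (1 11 15)(3 5 7 4) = [0, 11, 2, 5, 3, 7, 6, 4, 8, 9, 10, 15, 12, 13, 14, 1]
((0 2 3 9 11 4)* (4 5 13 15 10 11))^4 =((0 2 3 9 4)(5 13 15 10 11))^4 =(0 4 9 3 2)(5 11 10 15 13)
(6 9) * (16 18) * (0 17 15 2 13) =(0 17 15 2 13)(6 9)(16 18) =[17, 1, 13, 3, 4, 5, 9, 7, 8, 6, 10, 11, 12, 0, 14, 2, 18, 15, 16]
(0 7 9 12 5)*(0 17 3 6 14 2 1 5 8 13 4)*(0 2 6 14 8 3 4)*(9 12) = [7, 5, 1, 14, 2, 17, 8, 12, 13, 9, 10, 11, 3, 0, 6, 15, 16, 4] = (0 7 12 3 14 6 8 13)(1 5 17 4 2)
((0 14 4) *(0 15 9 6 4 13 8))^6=(0 13)(4 9)(6 15)(8 14)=((0 14 13 8)(4 15 9 6))^6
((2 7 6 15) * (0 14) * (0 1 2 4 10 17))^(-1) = (0 17 10 4 15 6 7 2 1 14)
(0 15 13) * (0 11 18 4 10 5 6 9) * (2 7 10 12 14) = (0 15 13 11 18 4 12 14 2 7 10 5 6 9) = [15, 1, 7, 3, 12, 6, 9, 10, 8, 0, 5, 18, 14, 11, 2, 13, 16, 17, 4]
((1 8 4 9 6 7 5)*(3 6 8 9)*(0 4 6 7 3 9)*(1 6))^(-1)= (0 1 8 9 4)(3 6 5 7)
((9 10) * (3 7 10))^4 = ((3 7 10 9))^4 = (10)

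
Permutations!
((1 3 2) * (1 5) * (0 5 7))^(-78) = (7)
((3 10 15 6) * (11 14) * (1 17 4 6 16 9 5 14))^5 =((1 17 4 6 3 10 15 16 9 5 14 11))^5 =(1 10 14 6 9 17 15 11 3 5 4 16)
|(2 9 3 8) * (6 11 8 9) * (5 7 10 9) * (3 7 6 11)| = |(2 11 8)(3 5 6)(7 10 9)| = 3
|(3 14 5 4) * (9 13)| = |(3 14 5 4)(9 13)| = 4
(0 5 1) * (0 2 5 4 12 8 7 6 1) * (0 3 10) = [4, 2, 5, 10, 12, 3, 1, 6, 7, 9, 0, 11, 8] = (0 4 12 8 7 6 1 2 5 3 10)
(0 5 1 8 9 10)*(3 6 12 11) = (0 5 1 8 9 10)(3 6 12 11) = [5, 8, 2, 6, 4, 1, 12, 7, 9, 10, 0, 3, 11]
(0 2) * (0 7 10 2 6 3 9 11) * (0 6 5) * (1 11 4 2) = [5, 11, 7, 9, 2, 0, 3, 10, 8, 4, 1, 6] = (0 5)(1 11 6 3 9 4 2 7 10)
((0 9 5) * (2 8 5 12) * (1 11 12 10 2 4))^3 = ((0 9 10 2 8 5)(1 11 12 4))^3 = (0 2)(1 4 12 11)(5 10)(8 9)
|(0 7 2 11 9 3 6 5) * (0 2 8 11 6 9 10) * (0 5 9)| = |(0 7 8 11 10 5 2 6 9 3)| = 10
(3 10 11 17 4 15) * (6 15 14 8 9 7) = (3 10 11 17 4 14 8 9 7 6 15) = [0, 1, 2, 10, 14, 5, 15, 6, 9, 7, 11, 17, 12, 13, 8, 3, 16, 4]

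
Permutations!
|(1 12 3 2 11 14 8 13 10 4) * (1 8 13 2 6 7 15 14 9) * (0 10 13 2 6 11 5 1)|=15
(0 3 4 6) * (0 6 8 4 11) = (0 3 11)(4 8) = [3, 1, 2, 11, 8, 5, 6, 7, 4, 9, 10, 0]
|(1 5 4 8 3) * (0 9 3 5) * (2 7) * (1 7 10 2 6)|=6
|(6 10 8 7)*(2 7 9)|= |(2 7 6 10 8 9)|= 6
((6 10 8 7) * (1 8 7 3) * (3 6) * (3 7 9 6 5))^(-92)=((1 8 5 3)(6 10 9))^(-92)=(6 10 9)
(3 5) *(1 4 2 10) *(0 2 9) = (0 2 10 1 4 9)(3 5) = [2, 4, 10, 5, 9, 3, 6, 7, 8, 0, 1]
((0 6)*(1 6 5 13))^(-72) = ((0 5 13 1 6))^(-72) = (0 1 5 6 13)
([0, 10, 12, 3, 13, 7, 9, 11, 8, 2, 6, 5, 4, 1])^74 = (1 6 2 4)(5 11 7)(9 12 13 10)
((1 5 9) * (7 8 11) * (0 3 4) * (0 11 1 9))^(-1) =(0 5 1 8 7 11 4 3)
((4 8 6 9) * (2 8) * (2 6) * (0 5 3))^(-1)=((0 5 3)(2 8)(4 6 9))^(-1)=(0 3 5)(2 8)(4 9 6)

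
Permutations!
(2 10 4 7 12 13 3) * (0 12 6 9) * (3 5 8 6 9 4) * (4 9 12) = (0 4 7 12 13 5 8 6 9)(2 10 3) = [4, 1, 10, 2, 7, 8, 9, 12, 6, 0, 3, 11, 13, 5]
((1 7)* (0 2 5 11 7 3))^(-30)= ((0 2 5 11 7 1 3))^(-30)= (0 1 11 2 3 7 5)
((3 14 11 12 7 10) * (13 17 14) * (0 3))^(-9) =(17)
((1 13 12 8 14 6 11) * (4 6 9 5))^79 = ((1 13 12 8 14 9 5 4 6 11))^79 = (1 11 6 4 5 9 14 8 12 13)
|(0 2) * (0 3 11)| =|(0 2 3 11)| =4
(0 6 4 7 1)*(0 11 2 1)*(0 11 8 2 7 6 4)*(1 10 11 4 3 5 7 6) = (0 3 5 7 4 1 8 2 10 11 6) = [3, 8, 10, 5, 1, 7, 0, 4, 2, 9, 11, 6]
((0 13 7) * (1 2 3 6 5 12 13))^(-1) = ((0 1 2 3 6 5 12 13 7))^(-1) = (0 7 13 12 5 6 3 2 1)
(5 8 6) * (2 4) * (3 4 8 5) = (2 8 6 3 4) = [0, 1, 8, 4, 2, 5, 3, 7, 6]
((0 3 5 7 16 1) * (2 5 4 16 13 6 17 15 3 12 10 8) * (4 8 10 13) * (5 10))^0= ((0 12 13 6 17 15 3 8 2 10 5 7 4 16 1))^0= (17)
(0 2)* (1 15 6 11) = (0 2)(1 15 6 11) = [2, 15, 0, 3, 4, 5, 11, 7, 8, 9, 10, 1, 12, 13, 14, 6]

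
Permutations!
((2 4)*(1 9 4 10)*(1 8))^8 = ((1 9 4 2 10 8))^8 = (1 4 10)(2 8 9)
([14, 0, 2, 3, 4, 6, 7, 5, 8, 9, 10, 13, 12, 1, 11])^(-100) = (14)(5 7 6)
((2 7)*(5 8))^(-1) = ((2 7)(5 8))^(-1) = (2 7)(5 8)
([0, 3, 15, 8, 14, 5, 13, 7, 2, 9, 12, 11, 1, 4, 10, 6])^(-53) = [0, 8, 6, 2, 10, 5, 4, 7, 15, 9, 1, 11, 3, 14, 12, 13]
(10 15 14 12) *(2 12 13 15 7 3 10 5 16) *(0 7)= (0 7 3 10)(2 12 5 16)(13 15 14)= [7, 1, 12, 10, 4, 16, 6, 3, 8, 9, 0, 11, 5, 15, 13, 14, 2]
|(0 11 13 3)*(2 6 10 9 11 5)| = 9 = |(0 5 2 6 10 9 11 13 3)|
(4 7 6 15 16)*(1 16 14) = (1 16 4 7 6 15 14) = [0, 16, 2, 3, 7, 5, 15, 6, 8, 9, 10, 11, 12, 13, 1, 14, 4]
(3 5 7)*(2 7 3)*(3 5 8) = (2 7)(3 8) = [0, 1, 7, 8, 4, 5, 6, 2, 3]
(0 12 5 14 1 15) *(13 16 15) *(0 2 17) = (0 12 5 14 1 13 16 15 2 17) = [12, 13, 17, 3, 4, 14, 6, 7, 8, 9, 10, 11, 5, 16, 1, 2, 15, 0]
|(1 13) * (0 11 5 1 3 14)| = |(0 11 5 1 13 3 14)| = 7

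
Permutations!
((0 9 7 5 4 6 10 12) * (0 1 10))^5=((0 9 7 5 4 6)(1 10 12))^5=(0 6 4 5 7 9)(1 12 10)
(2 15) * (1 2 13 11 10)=(1 2 15 13 11 10)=[0, 2, 15, 3, 4, 5, 6, 7, 8, 9, 1, 10, 12, 11, 14, 13]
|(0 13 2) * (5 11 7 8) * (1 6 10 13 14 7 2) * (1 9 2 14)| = 35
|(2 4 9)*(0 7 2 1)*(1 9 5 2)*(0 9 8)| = 15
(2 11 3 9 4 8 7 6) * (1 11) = (1 11 3 9 4 8 7 6 2) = [0, 11, 1, 9, 8, 5, 2, 6, 7, 4, 10, 3]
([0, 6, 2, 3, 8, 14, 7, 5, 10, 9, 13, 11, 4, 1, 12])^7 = [0, 8, 2, 3, 5, 1, 10, 13, 14, 9, 12, 11, 7, 4, 6]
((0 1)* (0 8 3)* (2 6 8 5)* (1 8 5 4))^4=(0 8 3)(2 6 5)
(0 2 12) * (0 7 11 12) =(0 2)(7 11 12) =[2, 1, 0, 3, 4, 5, 6, 11, 8, 9, 10, 12, 7]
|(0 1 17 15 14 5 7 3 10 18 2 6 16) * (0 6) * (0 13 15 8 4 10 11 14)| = |(0 1 17 8 4 10 18 2 13 15)(3 11 14 5 7)(6 16)| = 10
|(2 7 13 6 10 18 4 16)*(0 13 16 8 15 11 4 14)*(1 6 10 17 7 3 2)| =20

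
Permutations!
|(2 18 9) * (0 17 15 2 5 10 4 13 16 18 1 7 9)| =|(0 17 15 2 1 7 9 5 10 4 13 16 18)| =13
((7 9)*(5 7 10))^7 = ((5 7 9 10))^7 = (5 10 9 7)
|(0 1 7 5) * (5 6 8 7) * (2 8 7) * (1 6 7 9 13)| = 6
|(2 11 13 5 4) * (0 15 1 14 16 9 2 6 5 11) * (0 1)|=|(0 15)(1 14 16 9 2)(4 6 5)(11 13)|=30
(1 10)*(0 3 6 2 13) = (0 3 6 2 13)(1 10) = [3, 10, 13, 6, 4, 5, 2, 7, 8, 9, 1, 11, 12, 0]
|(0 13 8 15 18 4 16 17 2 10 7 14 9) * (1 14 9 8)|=14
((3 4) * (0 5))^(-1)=((0 5)(3 4))^(-1)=(0 5)(3 4)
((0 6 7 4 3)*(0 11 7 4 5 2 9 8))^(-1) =((0 6 4 3 11 7 5 2 9 8))^(-1) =(0 8 9 2 5 7 11 3 4 6)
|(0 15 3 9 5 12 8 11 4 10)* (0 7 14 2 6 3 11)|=14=|(0 15 11 4 10 7 14 2 6 3 9 5 12 8)|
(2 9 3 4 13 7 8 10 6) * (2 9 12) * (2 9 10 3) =(2 12 9)(3 4 13 7 8)(6 10) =[0, 1, 12, 4, 13, 5, 10, 8, 3, 2, 6, 11, 9, 7]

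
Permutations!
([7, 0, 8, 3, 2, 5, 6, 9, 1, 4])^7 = (9)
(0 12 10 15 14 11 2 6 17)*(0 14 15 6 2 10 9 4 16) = (0 12 9 4 16)(6 17 14 11 10) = [12, 1, 2, 3, 16, 5, 17, 7, 8, 4, 6, 10, 9, 13, 11, 15, 0, 14]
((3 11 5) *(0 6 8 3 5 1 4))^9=((0 6 8 3 11 1 4))^9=(0 8 11 4 6 3 1)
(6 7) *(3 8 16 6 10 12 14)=[0, 1, 2, 8, 4, 5, 7, 10, 16, 9, 12, 11, 14, 13, 3, 15, 6]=(3 8 16 6 7 10 12 14)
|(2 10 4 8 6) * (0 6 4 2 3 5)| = 4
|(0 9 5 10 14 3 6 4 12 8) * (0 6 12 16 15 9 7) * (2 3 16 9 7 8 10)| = |(0 8 6 4 9 5 2 3 12 10 14 16 15 7)| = 14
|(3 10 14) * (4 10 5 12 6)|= |(3 5 12 6 4 10 14)|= 7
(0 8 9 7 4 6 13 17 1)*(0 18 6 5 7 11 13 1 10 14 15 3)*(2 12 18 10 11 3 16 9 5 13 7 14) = [8, 10, 12, 0, 13, 14, 1, 4, 5, 3, 2, 7, 18, 17, 15, 16, 9, 11, 6] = (0 8 5 14 15 16 9 3)(1 10 2 12 18 6)(4 13 17 11 7)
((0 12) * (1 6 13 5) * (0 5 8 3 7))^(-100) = (0 7 3 8 13 6 1 5 12)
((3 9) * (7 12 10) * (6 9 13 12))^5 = (3 6 10 13 9 7 12)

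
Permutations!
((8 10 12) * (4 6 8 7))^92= ((4 6 8 10 12 7))^92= (4 8 12)(6 10 7)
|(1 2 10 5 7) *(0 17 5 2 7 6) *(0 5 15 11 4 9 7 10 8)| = |(0 17 15 11 4 9 7 1 10 2 8)(5 6)| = 22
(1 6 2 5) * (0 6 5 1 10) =[6, 5, 1, 3, 4, 10, 2, 7, 8, 9, 0] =(0 6 2 1 5 10)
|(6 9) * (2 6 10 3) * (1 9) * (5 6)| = 7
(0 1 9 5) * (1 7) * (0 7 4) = (0 4)(1 9 5 7) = [4, 9, 2, 3, 0, 7, 6, 1, 8, 5]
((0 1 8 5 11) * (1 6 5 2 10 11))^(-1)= (0 11 10 2 8 1 5 6)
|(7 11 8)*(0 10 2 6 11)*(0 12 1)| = |(0 10 2 6 11 8 7 12 1)| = 9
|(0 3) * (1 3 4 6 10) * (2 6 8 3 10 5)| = 12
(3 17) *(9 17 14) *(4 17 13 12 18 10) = [0, 1, 2, 14, 17, 5, 6, 7, 8, 13, 4, 11, 18, 12, 9, 15, 16, 3, 10] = (3 14 9 13 12 18 10 4 17)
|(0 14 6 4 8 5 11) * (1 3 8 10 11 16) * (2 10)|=35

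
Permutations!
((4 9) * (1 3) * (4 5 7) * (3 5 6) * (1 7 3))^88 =(1 4 5 9 3 6 7)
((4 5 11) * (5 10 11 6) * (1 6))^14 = ((1 6 5)(4 10 11))^14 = (1 5 6)(4 11 10)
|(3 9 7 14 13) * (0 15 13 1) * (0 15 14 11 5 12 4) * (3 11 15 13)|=8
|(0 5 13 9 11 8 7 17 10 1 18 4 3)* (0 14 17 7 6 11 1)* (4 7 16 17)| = 30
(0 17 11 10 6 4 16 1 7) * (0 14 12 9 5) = [17, 7, 2, 3, 16, 0, 4, 14, 8, 5, 6, 10, 9, 13, 12, 15, 1, 11] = (0 17 11 10 6 4 16 1 7 14 12 9 5)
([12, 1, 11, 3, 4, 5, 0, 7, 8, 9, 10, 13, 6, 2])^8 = (0 6 12)(2 13 11)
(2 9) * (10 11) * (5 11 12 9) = (2 5 11 10 12 9) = [0, 1, 5, 3, 4, 11, 6, 7, 8, 2, 12, 10, 9]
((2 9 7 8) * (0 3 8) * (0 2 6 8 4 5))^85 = ((0 3 4 5)(2 9 7)(6 8))^85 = (0 3 4 5)(2 9 7)(6 8)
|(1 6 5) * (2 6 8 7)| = |(1 8 7 2 6 5)| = 6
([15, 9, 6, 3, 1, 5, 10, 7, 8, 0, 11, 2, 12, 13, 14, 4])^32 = (0 4 9 15 1)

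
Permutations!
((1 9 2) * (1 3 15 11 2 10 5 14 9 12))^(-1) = (1 12)(2 11 15 3)(5 10 9 14) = ((1 12)(2 3 15 11)(5 14 9 10))^(-1)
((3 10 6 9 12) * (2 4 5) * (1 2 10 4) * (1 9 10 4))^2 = ((1 2 9 12 3)(4 5)(6 10))^2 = (1 9 3 2 12)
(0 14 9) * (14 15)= (0 15 14 9)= [15, 1, 2, 3, 4, 5, 6, 7, 8, 0, 10, 11, 12, 13, 9, 14]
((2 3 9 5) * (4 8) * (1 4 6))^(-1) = (1 6 8 4)(2 5 9 3)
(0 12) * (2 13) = (0 12)(2 13) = [12, 1, 13, 3, 4, 5, 6, 7, 8, 9, 10, 11, 0, 2]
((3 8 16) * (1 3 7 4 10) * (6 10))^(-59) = (1 4 8 10 7 3 6 16)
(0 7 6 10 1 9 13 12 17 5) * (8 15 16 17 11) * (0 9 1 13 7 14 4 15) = (0 14 4 15 16 17 5 9 7 6 10 13 12 11 8) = [14, 1, 2, 3, 15, 9, 10, 6, 0, 7, 13, 8, 11, 12, 4, 16, 17, 5]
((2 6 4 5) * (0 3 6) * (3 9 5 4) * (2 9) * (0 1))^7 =((0 2 1)(3 6)(5 9))^7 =(0 2 1)(3 6)(5 9)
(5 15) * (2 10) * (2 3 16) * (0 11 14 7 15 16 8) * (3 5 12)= (0 11 14 7 15 12 3 8)(2 10 5 16)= [11, 1, 10, 8, 4, 16, 6, 15, 0, 9, 5, 14, 3, 13, 7, 12, 2]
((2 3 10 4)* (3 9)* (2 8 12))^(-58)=(2 8 10 9 12 4 3)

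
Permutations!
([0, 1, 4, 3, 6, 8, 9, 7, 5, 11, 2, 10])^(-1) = (2 10 11 9 6 4)(5 8)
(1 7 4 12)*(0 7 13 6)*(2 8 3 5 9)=(0 7 4 12 1 13 6)(2 8 3 5 9)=[7, 13, 8, 5, 12, 9, 0, 4, 3, 2, 10, 11, 1, 6]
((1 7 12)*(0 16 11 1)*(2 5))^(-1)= ((0 16 11 1 7 12)(2 5))^(-1)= (0 12 7 1 11 16)(2 5)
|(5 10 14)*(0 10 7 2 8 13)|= 8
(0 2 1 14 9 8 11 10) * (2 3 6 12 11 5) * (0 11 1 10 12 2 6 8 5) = (0 3 8)(1 14 9 5 6 2 10 11 12) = [3, 14, 10, 8, 4, 6, 2, 7, 0, 5, 11, 12, 1, 13, 9]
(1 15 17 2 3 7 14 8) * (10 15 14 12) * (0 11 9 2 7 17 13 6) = (0 11 9 2 3 17 7 12 10 15 13 6)(1 14 8) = [11, 14, 3, 17, 4, 5, 0, 12, 1, 2, 15, 9, 10, 6, 8, 13, 16, 7]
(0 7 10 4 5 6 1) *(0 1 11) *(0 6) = (0 7 10 4 5)(6 11) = [7, 1, 2, 3, 5, 0, 11, 10, 8, 9, 4, 6]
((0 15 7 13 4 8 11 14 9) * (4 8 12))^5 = (0 11 7 9 8 15 14 13)(4 12)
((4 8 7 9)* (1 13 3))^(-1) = (1 3 13)(4 9 7 8)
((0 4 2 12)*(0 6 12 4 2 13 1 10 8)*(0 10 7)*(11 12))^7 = (0 2 4 13 1 7)(6 11 12)(8 10)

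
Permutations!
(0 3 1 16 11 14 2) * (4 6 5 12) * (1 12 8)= [3, 16, 0, 12, 6, 8, 5, 7, 1, 9, 10, 14, 4, 13, 2, 15, 11]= (0 3 12 4 6 5 8 1 16 11 14 2)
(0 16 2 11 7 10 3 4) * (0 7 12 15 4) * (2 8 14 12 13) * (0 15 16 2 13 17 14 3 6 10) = [2, 1, 11, 15, 7, 5, 10, 0, 3, 9, 6, 17, 16, 13, 12, 4, 8, 14] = (0 2 11 17 14 12 16 8 3 15 4 7)(6 10)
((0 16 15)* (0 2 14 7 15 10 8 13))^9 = ((0 16 10 8 13)(2 14 7 15))^9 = (0 13 8 10 16)(2 14 7 15)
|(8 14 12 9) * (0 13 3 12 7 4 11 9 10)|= |(0 13 3 12 10)(4 11 9 8 14 7)|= 30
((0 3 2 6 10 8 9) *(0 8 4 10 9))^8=(10)(0 2 9)(3 6 8)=((0 3 2 6 9 8)(4 10))^8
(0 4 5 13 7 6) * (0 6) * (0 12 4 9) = (0 9)(4 5 13 7 12) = [9, 1, 2, 3, 5, 13, 6, 12, 8, 0, 10, 11, 4, 7]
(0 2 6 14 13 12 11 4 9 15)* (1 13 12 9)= [2, 13, 6, 3, 1, 5, 14, 7, 8, 15, 10, 4, 11, 9, 12, 0]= (0 2 6 14 12 11 4 1 13 9 15)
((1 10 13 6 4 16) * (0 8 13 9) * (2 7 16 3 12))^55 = ((0 8 13 6 4 3 12 2 7 16 1 10 9))^55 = (0 6 12 16 9 13 3 7 10 8 4 2 1)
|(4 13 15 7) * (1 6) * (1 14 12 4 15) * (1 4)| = 4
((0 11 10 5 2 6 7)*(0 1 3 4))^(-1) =((0 11 10 5 2 6 7 1 3 4))^(-1) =(0 4 3 1 7 6 2 5 10 11)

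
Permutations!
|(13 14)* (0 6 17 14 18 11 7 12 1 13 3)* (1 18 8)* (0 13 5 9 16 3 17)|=|(0 6)(1 5 9 16 3 13 8)(7 12 18 11)(14 17)|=28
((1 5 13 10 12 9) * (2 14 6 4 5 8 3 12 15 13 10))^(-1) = (1 9 12 3 8)(2 13 15 10 5 4 6 14)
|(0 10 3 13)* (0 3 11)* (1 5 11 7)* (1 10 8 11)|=|(0 8 11)(1 5)(3 13)(7 10)|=6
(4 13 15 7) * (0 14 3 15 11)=(0 14 3 15 7 4 13 11)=[14, 1, 2, 15, 13, 5, 6, 4, 8, 9, 10, 0, 12, 11, 3, 7]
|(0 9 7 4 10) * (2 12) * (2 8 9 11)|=|(0 11 2 12 8 9 7 4 10)|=9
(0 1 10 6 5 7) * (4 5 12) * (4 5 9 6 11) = [1, 10, 2, 3, 9, 7, 12, 0, 8, 6, 11, 4, 5] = (0 1 10 11 4 9 6 12 5 7)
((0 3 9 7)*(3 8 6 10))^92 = (0 8 6 10 3 9 7)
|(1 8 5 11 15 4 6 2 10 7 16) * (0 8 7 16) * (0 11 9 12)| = |(0 8 5 9 12)(1 7 11 15 4 6 2 10 16)| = 45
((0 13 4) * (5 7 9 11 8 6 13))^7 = (0 13 8 9 5 4 6 11 7)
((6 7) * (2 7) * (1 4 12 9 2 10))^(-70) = (1 12 2 6)(4 9 7 10)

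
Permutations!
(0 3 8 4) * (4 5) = (0 3 8 5 4) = [3, 1, 2, 8, 0, 4, 6, 7, 5]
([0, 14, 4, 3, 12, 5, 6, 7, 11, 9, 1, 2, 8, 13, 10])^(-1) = (1 10 14)(2 11 8 12 4)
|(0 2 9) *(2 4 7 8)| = |(0 4 7 8 2 9)| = 6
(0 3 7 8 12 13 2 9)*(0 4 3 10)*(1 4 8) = (0 10)(1 4 3 7)(2 9 8 12 13) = [10, 4, 9, 7, 3, 5, 6, 1, 12, 8, 0, 11, 13, 2]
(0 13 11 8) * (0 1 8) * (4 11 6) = [13, 8, 2, 3, 11, 5, 4, 7, 1, 9, 10, 0, 12, 6] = (0 13 6 4 11)(1 8)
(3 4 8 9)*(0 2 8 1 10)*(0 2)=(1 10 2 8 9 3 4)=[0, 10, 8, 4, 1, 5, 6, 7, 9, 3, 2]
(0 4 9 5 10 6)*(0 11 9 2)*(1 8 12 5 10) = (0 4 2)(1 8 12 5)(6 11 9 10) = [4, 8, 0, 3, 2, 1, 11, 7, 12, 10, 6, 9, 5]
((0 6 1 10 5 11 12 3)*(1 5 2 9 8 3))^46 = ((0 6 5 11 12 1 10 2 9 8 3))^46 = (0 5 12 10 9 3 6 11 1 2 8)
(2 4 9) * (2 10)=(2 4 9 10)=[0, 1, 4, 3, 9, 5, 6, 7, 8, 10, 2]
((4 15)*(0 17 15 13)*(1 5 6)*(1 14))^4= (0 13 4 15 17)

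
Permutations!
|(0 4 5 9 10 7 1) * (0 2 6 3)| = |(0 4 5 9 10 7 1 2 6 3)| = 10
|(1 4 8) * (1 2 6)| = |(1 4 8 2 6)| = 5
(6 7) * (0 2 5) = [2, 1, 5, 3, 4, 0, 7, 6] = (0 2 5)(6 7)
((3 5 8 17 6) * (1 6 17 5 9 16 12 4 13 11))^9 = (17)(5 8)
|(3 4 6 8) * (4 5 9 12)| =7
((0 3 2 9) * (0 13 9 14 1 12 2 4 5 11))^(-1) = (0 11 5 4 3)(1 14 2 12)(9 13)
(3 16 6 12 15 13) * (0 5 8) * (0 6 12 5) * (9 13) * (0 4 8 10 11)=[4, 1, 2, 16, 8, 10, 5, 7, 6, 13, 11, 0, 15, 3, 14, 9, 12]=(0 4 8 6 5 10 11)(3 16 12 15 9 13)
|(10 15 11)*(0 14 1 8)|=|(0 14 1 8)(10 15 11)|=12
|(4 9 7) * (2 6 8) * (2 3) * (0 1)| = 12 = |(0 1)(2 6 8 3)(4 9 7)|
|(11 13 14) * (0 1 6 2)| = |(0 1 6 2)(11 13 14)| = 12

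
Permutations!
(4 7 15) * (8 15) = (4 7 8 15) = [0, 1, 2, 3, 7, 5, 6, 8, 15, 9, 10, 11, 12, 13, 14, 4]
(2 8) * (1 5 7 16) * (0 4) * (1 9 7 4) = (0 1 5 4)(2 8)(7 16 9) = [1, 5, 8, 3, 0, 4, 6, 16, 2, 7, 10, 11, 12, 13, 14, 15, 9]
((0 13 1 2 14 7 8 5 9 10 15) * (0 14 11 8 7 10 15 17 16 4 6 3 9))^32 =((0 13 1 2 11 8 5)(3 9 15 14 10 17 16 4 6))^32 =(0 11 13 8 1 5 2)(3 17 9 16 15 4 14 6 10)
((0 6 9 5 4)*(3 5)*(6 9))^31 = (0 9 3 5 4)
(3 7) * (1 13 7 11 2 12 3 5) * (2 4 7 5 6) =(1 13 5)(2 12 3 11 4 7 6) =[0, 13, 12, 11, 7, 1, 2, 6, 8, 9, 10, 4, 3, 5]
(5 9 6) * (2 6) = (2 6 5 9) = [0, 1, 6, 3, 4, 9, 5, 7, 8, 2]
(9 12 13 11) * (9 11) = (9 12 13) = [0, 1, 2, 3, 4, 5, 6, 7, 8, 12, 10, 11, 13, 9]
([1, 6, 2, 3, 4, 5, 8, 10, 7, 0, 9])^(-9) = (0 10 8 1 9 7 6)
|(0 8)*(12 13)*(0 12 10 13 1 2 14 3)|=14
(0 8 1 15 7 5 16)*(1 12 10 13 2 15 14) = (0 8 12 10 13 2 15 7 5 16)(1 14) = [8, 14, 15, 3, 4, 16, 6, 5, 12, 9, 13, 11, 10, 2, 1, 7, 0]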